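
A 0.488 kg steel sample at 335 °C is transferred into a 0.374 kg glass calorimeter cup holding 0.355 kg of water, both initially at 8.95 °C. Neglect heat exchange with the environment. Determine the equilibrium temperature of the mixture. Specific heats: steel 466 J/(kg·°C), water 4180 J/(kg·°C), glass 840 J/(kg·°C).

Taking heat into each body as positive, Σ m c ΔT = 0:
0.488*466*(T − 335) + 0.355*4180*(T − 8.95) + 0.374*840*(T − 8.95) = 0
227.41(T − 335) + 1483.9(T − 8.95) + 314.16(T − 8.95) = 0
2025.5 T = 92274
T = 92274/2025.5 ≈ 45.56 °C

T_f ≈ 45.6 °C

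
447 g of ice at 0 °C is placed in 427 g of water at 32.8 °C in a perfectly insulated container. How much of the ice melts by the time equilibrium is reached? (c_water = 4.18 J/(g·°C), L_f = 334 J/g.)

m_melted ≈ 175 g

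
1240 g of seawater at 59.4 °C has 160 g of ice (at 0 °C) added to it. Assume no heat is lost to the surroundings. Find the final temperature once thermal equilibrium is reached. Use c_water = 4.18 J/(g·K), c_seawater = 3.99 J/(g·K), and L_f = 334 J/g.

T_f ≈ 42.8 °C

Energy conservation, ΣQ = 0:
latent heat to melt: 160×334 = 53440; warm the meltwater: 668.8 T; seawater: 4947.6(T − 59.4)
5616.4 T = 293887 − 53440 = 240447
T ≈ 42.81 °C. Since T > 0 °C, the all-ice-melts assumption holds.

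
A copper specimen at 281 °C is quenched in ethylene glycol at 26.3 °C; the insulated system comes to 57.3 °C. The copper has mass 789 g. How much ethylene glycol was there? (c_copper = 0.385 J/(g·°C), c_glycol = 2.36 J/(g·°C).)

m ≈ 929 g

Taking heat into each body as positive, Σ m c ΔT = 0:
789·0.385·(57.3 − 281) + m·2.36·(57.3 − 26.3) = 0
73.16 m = 67952
m = 67952/73.16 ≈ 928.8 g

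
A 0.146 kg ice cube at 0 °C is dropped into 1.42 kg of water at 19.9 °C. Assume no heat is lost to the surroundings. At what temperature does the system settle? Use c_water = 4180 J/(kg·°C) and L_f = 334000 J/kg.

Setting the total heat transfer to zero:
melt ice: 0.146×334000 = 48764
  meltwater 0→T: 0.146×4180×T = 610.28 T
  water: 5935.6(T − 19.9)
6545.9 T = 118118 − 48764 = 69354
T ≈ 10.60 °C (positive, so assuming full melt was valid).

T_f ≈ 10.6 °C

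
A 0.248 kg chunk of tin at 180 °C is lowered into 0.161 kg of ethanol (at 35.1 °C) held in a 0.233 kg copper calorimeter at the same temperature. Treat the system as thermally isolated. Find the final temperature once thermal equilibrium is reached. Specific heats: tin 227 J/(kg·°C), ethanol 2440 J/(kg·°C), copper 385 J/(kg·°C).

T_f ≈ 50.2 °C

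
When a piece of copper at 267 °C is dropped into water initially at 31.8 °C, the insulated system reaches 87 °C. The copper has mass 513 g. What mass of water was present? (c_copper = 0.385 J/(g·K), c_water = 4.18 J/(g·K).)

m ≈ 154 g

Taking heat into each body as positive, Σ m c ΔT = 0:
513·0.385·(87 − 267) + m·4.18·(87 − 31.8) = 0
230.74 m = 35551
m = 35551/230.74 ≈ 154.1 g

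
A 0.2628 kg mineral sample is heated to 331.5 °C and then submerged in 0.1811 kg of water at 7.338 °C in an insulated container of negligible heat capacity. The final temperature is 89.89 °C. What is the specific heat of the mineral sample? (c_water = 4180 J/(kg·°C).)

c ≈ 984 J/(kg·°C)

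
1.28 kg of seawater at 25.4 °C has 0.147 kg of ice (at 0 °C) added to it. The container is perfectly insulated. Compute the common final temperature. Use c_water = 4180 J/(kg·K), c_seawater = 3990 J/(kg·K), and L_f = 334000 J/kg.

Sum of m c ΔT and latent-heat terms is zero:
fusion: m_ice L_f = 0.147·334000 = 49098
  warm the meltwater: 614.46 T
  seawater: 5107.2(T − 25.4)
5721.7 T = 129723 − 49098 = 80625
T ≈ 14.09 °C. Since T > 0 °C, the all-ice-melts assumption holds.

T_f ≈ 14.1 °C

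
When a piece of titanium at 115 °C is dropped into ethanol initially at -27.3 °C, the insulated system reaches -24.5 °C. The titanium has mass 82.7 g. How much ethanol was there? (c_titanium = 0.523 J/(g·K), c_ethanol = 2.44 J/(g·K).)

Heat lost by the titanium = heat gained by the ethanol:
82.7×0.523×(115 − -24.5) = m×2.44×(-24.5 − (-27.3))
6.832 m = 6033.7  ⇒  m ≈ 883.1 g

m ≈ 883 g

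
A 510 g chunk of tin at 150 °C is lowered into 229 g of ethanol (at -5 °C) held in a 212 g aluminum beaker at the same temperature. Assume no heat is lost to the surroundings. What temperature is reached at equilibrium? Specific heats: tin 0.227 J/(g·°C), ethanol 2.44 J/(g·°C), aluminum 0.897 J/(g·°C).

T_f ≈ 15.8 °C

Net heat exchanged in the isolated system is zero:
510*0.227*(T − 150) + 229*2.44*(T − (-5)) + 212*0.897*(T − (-5)) = 0
864.69 T = 13621
T = 13621 / 864.69 = 15.8 °C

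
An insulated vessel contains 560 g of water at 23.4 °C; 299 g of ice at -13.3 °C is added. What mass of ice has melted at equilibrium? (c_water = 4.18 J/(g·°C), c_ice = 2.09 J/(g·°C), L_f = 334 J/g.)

Heat available from the water dropping to 0 °C: 560×4.18×23.4 = 54775 J.
Warming the ice to 0 °C takes 299×2.09×13.3 = 8311.3 J, leaving 46463 J for melting.
Fully melting the ice requires m_ice L_f = 299×334 = 99866 J.
Since 46463 < 99866 J, not all the ice melts; equilibrium is at 0 °C.
m_melt = 46463 / L_f = 139.1 g.

m_melted ≈ 139 g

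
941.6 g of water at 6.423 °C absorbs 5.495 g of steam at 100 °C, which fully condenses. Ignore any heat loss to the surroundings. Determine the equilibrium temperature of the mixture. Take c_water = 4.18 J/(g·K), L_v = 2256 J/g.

Conservation of energy gives ΣQ = 0:
condense steam: −5.495×2256 = −12397; condensate cools 100→T: 5.495×4.18×(T − 100) = 22.97(T − 100); original water: 3935.9(T − 6.423)
3958.9 T = 12397 + 2296.9 + 25280 = 39974
T ≈ 10.10 °C (< 100 °C, so full condensation is consistent).

T_f ≈ 10.1 °C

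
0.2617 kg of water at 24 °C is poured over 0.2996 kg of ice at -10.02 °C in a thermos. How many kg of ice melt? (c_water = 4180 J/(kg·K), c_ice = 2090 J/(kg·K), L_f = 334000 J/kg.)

Heat available from the water dropping to 0 °C: 0.2617×4180×24 = 26254 J.
Of that, 0.2996×2090×10.02 = 6274.2 J goes to bring the ice to 0 °C, leaving 19980 J.
To melt every bit of ice: 0.2996×334000 = 100066 J.
19980 J < 100066 J, so only part of the ice melts and the system sits at 0 °C.
m_melted×334000 = 19980  ⇒  m_melted ≈ 0.05982 kg.

m_melted ≈ 0.0598 kg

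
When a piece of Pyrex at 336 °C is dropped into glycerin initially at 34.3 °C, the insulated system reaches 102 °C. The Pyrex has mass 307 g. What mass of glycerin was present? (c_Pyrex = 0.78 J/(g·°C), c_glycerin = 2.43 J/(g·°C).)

m ≈ 341 g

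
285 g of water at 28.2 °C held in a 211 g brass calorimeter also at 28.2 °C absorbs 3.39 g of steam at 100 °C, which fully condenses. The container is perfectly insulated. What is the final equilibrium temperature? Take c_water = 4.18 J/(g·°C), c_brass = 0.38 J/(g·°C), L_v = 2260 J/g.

T_f ≈ 35.0 °C

Taking heat into each body as positive, Σ m c ΔT = 0:
steam→water at 100 °C releases m L_v = 3.39×2260 = 7661.4; condensate cools 100→T: 3.39×4.18×(T − 100) = 14.17(T − 100); original water: 1191.3(T − 28.2); cup: 80.18(T − 28.2)
1285.7 T = 7661.4 + 1417 + 35856 = 44934
T ≈ 34.95 °C, under the boiling point, so the assumption holds.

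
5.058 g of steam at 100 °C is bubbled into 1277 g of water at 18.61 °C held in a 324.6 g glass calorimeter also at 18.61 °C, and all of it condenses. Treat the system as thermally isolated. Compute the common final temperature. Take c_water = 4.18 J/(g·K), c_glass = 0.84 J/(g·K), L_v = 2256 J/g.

Let T be the final temperature. ΣQ_i = 0:
steam→water at 100 °C releases m L_v = 5.058·2256 = 11411
  condensed water 100 °C→T: 21.14(T − 100)
  original water: 5337.9(T − 18.61)
  cup: 272.66(T − 18.61)
5631.7 T = 11411 + 2114.2 + 104412 = 117937
T ≈ 20.94 °C — below 100 °C, confirming all the steam condensed.

T_f ≈ 20.9 °C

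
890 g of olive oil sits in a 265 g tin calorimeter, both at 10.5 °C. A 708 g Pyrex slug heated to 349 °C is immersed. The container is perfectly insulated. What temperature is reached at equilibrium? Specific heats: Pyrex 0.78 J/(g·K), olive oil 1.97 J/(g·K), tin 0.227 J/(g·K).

With ΣQ=0 the equilibrium temperature is the m·c-weighted mean:
T_f = (552.24·349 + 1753.3·10.5 + 60.16·10.5) / (552.24 + 1753.3 + 60.16)
    = 211773 / 2365.7 ≈ 89.52 °C

T_f ≈ 89.5 °C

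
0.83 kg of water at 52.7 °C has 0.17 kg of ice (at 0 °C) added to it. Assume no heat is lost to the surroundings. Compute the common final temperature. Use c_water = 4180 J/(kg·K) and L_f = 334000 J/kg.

T_f ≈ 30.2 °C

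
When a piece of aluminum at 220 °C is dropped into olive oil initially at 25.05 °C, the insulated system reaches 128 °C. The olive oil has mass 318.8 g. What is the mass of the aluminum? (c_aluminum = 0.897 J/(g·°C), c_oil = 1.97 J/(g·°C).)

m ≈ 783 g

Heat lost by the aluminum = heat gained by the oil:
m×0.897×(220 − 128) = 318.8×1.97×(128 − 25.05)
82.52 m = 64656  ⇒  m ≈ 783.5 g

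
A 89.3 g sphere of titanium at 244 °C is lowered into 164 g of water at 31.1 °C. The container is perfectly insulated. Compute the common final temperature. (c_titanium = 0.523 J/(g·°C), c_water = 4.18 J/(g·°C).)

T_f ≈ 44.7 °C

Heat lost by the titanium equals heat gained by the water:
89.3*0.523*(244 − T) = 164*4.18*(T − 31.1)
46.7(244 − T) = 685.52(T − 31.1)
732.22 T = 32715  ⇒  T ≈ 44.68 °C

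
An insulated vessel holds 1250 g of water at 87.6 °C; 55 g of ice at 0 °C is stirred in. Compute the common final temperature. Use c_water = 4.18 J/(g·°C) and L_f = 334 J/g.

T_f ≈ 80.5 °C

Conservation of energy gives ΣQ = 0:
latent heat to melt: 55·334 = 18370
  meltwater 0→T: 55·4.18·T = 229.9 T
  water: 5225(T − 87.6)
5454.9 T = 457710 − 18370 = 439340
T ≈ 80.54 °C. Since T > 0 °C, the all-ice-melts assumption holds.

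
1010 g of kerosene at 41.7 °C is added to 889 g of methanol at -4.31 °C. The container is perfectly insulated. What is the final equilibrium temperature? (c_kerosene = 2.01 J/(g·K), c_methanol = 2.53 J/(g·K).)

T_f ≈ 17.5 °C

T_f = Σ m_i c_i T_i / Σ m_i c_i:
T_f = (2030.1×41.7 + 2249.2×(-4.31)) / (2030.1 + 2249.2)
    = 74961 / 4279.3 ≈ 17.52 °C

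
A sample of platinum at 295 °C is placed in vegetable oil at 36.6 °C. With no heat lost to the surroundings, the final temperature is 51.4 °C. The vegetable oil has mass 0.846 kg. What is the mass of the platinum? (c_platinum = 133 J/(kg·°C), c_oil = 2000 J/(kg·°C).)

|Q_platinum| = |Q_oil|:
m·133·(295 − 51.4) = 0.846·2000·(51.4 − 36.6)
32399 m = 25042  ⇒  m ≈ 0.7729 kg

m ≈ 0.773 kg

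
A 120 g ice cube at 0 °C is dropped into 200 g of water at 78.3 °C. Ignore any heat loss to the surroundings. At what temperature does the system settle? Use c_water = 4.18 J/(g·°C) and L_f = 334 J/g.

Sum of m c ΔT and latent-heat terms is zero:
fusion: m_ice L_f = 120·334 = 40080; warm the meltwater: 501.6 T; water: 836(T − 78.3)
1337.6 T = 65459 − 40080 = 25379
T ≈ 18.97 °C. Since T > 0 °C, the all-ice-melts assumption holds.

T_f ≈ 19.0 °C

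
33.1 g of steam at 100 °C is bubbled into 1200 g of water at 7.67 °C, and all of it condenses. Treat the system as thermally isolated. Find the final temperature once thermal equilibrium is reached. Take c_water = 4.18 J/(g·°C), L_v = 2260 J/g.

T_f ≈ 24.7 °C

Net heat exchanged in the isolated system is zero:
latent heat released on condensation: 33.1·2260 = 74806
  condensate cools 100→T: 33.1·4.18·(T − 100) = 138.36(T − 100)
  original water: 5016(T − 7.67)
5154.4 T = 74806 + 13836 + 38473 = 127115
T ≈ 24.66 °C, under the boiling point, so the assumption holds.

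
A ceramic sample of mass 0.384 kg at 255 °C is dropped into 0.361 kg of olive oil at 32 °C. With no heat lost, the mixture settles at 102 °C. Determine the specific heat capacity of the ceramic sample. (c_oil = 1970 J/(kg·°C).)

m_s c (T_s − T_f) = m_oil c_oil (T_f − T_0):
0.384×c×(255 − 102) = 0.361×1970×(102 − 32)
58.75 c = 49782  ⇒  c ≈ 847.3 J/(kg·°C)

c ≈ 847 J/(kg·°C)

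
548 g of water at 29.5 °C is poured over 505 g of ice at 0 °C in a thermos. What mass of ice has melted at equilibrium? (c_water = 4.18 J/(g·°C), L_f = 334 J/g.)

Cooling the water to 0 °C releases 548×4.18×29.5 = 67574 J.
To melt every bit of ice: 505×334 = 168670 J.
67574 J < 168670 J, so only part of the ice melts and the system sits at 0 °C.
Mass melted = 67574/334 ≈ 202.3 g.

m_melted ≈ 202 g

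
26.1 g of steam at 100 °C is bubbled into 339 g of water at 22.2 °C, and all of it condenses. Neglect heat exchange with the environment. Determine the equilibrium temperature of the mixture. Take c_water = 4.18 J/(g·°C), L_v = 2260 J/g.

Taking heat into each body as positive, Σ m c ΔT = 0:
latent heat released on condensation: 26.1×2260 = 58986; condensate cools 100→T: 26.1×4.18×(T − 100) = 109.1(T − 100); original water: 1417(T − 22.2)
1526.1 T = 58986 + 10910 + 31458 = 101354
T ≈ 66.41 °C — below 100 °C, confirming all the steam condensed.

T_f ≈ 66.4 °C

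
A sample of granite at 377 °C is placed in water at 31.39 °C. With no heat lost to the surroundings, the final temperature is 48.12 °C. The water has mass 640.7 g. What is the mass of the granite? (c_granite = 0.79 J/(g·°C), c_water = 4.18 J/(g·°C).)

|Q_granite| = |Q_water|:
m·0.79·(377 − 48.12) = 640.7·4.18·(48.12 − 31.39)
259.82 m = 44805  ⇒  m ≈ 172.4 g

m ≈ 172 g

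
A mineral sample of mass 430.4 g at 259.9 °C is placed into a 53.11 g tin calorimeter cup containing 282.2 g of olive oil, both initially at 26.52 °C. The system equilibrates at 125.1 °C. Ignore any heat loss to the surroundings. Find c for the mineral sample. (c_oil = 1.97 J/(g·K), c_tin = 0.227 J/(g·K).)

Conservation of energy gives ΣQ = 0:
430.4·c·(125.1 − 259.9) + 282.2·1.97·(125.1 − 26.52) + 53.11·0.227·(125.1 − 26.52) = 0
-58018 c = -55992
c = -55992/-58018 ≈ 0.9651 J/(g·K)

c ≈ 0.965 J/(g·K)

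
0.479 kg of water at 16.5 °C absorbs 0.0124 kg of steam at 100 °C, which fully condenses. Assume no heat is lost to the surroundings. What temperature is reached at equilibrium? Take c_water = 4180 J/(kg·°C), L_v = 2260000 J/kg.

Net heat exchanged in the isolated system is zero:
latent heat released on condensation: 0.0124×2260000 = 28024
  condensed water 100 °C→T: 51.83(T − 100)
  water warms: 0.479×4180×(T − 16.5) = 2002.2(T − 16.5)
2054.1 T = 28024 + 5183.2 + 33037 = 66244
T ≈ 32.25 °C (< 100 °C, so full condensation is consistent).

T_f ≈ 32.3 °C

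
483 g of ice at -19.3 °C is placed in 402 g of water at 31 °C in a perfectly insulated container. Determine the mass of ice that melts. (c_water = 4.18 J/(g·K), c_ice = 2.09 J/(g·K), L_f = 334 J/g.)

m_melted ≈ 97.6 g

Heat available from the water dropping to 0 °C: 402×4.18×31 = 52091 J.
Warming the ice to 0 °C takes 483×2.09×19.3 = 19483 J, leaving 32608 J for melting.
Fully melting the ice requires m_ice L_f = 483×334 = 161322 J.
32608 J < 161322 J, so only part of the ice melts and the system sits at 0 °C.
Mass melted = 32608/334 ≈ 97.63 g.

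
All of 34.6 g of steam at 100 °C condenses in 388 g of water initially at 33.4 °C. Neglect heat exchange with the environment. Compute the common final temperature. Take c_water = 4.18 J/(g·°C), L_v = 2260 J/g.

T_f ≈ 83.1 °C

Energy conservation, ΣQ = 0:
condense steam: −34.6×2260 = −78196
  condensed water 100 °C→T: 144.63(T − 100)
  original water: 1621.8(T − 33.4)
1766.5 T = 78196 + 14463 + 54169 = 146828
T ≈ 83.12 °C — below 100 °C, confirming all the steam condensed.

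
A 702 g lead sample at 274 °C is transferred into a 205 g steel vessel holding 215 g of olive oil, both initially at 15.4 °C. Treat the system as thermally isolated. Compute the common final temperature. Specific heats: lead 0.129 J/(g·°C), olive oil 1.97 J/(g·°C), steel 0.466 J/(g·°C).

T_f ≈ 53.8 °C

Heat gained plus heat lost sum to zero:
702·0.129·(T − 274) + 215·1.97·(T − 15.4) + 205·0.466·(T − 15.4) = 0
(90.56 + 423.55 + 95.53) T = 90.56·274 + 423.55·15.4 + 95.53·15.4
T = 32807 / 609.64 = 53.8 °C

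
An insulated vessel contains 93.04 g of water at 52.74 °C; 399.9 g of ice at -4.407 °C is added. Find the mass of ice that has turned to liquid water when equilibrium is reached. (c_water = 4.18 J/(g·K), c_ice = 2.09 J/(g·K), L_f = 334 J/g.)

m_melted ≈ 50.4 g

Cooling the water to 0 °C releases 93.04×4.18×52.74 = 20511 J.
Warming the ice to 0 °C takes 399.9×2.09×4.407 = 3683.3 J, leaving 16828 J for melting.
To melt every bit of ice: 399.9×334 = 133567 J.
Since 16828 < 133567 J, not all the ice melts; equilibrium is at 0 °C.
m_melted×334 = 16828  ⇒  m_melted ≈ 50.38 g.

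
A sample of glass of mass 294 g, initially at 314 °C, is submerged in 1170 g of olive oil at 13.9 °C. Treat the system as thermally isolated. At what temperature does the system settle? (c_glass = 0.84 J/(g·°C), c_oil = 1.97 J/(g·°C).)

With ΣQ=0 the equilibrium temperature is the m·c-weighted mean:
T_f = (246.96*314 + 2304.9*13.9) / (246.96 + 2304.9)
    = 109584 / 2551.9 ≈ 42.94 °C

T_f ≈ 42.9 °C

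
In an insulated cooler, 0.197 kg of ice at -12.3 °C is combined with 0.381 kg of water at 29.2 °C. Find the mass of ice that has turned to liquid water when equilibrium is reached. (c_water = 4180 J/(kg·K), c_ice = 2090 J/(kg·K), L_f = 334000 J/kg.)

m_melted ≈ 0.124 kg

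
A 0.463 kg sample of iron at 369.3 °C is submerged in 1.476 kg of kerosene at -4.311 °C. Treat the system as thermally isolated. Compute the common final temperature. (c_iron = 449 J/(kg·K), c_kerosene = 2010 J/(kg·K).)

T_f ≈ 20.2 °C

Let T be the final temperature. ΣQ_i = 0:
0.463·449·(T − 369.3) + 1.476·2010·(T − (-4.311)) = 0
207.89(T − 369.3) + 2966.8(T − (-4.311)) = 0
3174.6 T = 63983
T = 63983/3174.6 ≈ 20.15 °C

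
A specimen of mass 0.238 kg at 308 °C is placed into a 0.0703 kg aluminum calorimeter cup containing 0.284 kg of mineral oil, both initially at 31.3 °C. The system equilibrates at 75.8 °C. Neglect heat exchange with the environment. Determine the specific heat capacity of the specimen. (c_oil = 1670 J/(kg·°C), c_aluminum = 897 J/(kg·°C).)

c ≈ 433 J/(kg·°C)

Net heat exchanged in the isolated system is zero:
0.238×c×(75.8 − 308) + 0.284×1670×(75.8 − 31.3) + 0.0703×897×(75.8 − 31.3) = 0
-55.26 c = -23912
c = -23912/-55.26 ≈ 432.7 J/(kg·°C)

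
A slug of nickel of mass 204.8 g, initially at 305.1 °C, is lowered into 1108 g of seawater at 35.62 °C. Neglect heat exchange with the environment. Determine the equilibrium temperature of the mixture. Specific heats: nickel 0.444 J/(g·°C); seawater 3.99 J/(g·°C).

|Q_nickel| = |Q_seawater|:
204.8*0.444*(305.1 − T) = 1108*3.99*(T − 35.62)
90.93(305.1 − T) = 4420.9(T − 35.62)
4511.9 T = 185216  ⇒  T ≈ 41.05 °C

T_f ≈ 41.1 °C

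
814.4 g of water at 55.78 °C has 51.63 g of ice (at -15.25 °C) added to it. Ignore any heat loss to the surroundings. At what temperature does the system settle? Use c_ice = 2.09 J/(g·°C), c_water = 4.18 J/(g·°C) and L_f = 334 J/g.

T_f ≈ 47.2 °C

Energy balance with sensible and latent terms:
warm ice to 0 °C: 51.63×2.09×(0 − (-15.25)) = 1645.6
  fusion: m_ice L_f = 51.63×334 = 17244
  warm the meltwater: 215.81 T
  water: 3404.2(T − 55.78)
3620 T = 189886 − 18890 = 170996
T ≈ 47.24 °C (positive, so assuming full melt was valid).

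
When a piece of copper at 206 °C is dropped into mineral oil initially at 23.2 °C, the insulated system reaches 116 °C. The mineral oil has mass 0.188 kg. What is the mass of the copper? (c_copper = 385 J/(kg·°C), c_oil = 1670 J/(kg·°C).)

|Q_copper| = |Q_oil|:
m·385·(206 − 116) = 0.188·1670·(116 − 23.2)
34650 m = 29135  ⇒  m ≈ 0.8409 kg

m ≈ 0.841 kg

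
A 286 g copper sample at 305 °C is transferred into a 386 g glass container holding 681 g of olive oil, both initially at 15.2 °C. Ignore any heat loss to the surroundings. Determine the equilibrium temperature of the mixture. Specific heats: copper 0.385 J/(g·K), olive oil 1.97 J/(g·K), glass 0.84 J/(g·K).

Let T be the final temperature. ΣQ_i = 0:
286*0.385*(T − 305) + 681*1.97*(T − 15.2) + 386*0.84*(T − 15.2) = 0
1775.9 T = 58904
T = 58904/1775.9 ≈ 33.17 °C

T_f ≈ 33.2 °C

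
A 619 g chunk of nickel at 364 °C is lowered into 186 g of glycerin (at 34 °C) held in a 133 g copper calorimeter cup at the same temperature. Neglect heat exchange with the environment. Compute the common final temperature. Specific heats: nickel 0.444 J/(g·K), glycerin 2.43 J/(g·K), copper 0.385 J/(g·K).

With ΣQ=0 the equilibrium temperature is the m·c-weighted mean:
T_f = (274.84*364 + 451.98*34 + 51.2*34) / (274.84 + 451.98 + 51.2)
    = 117149 / 778.02 ≈ 150.57 °C

T_f ≈ 150.6 °C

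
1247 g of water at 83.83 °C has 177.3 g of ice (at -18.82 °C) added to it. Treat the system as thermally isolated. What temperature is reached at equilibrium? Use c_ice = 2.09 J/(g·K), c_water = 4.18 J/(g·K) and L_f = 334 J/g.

Heat gained plus heat lost sum to zero:
warm ice to 0 °C: 177.3·2.09·(0 − (-18.82)) = 6973.9
  latent heat to melt: 177.3·334 = 59218
  warm the meltwater: 741.11 T
  water: 5212.5(T − 83.83)
5953.6 T = 436961 − 66192 = 370768
T ≈ 62.28 °C — above 0 °C, consistent with complete melting.

T_f ≈ 62.3 °C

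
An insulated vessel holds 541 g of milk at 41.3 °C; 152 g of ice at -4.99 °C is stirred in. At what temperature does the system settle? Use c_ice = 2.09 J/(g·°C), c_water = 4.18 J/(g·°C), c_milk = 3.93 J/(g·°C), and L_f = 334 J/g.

T_f ≈ 12.8 °C

Sum of m c ΔT and latent-heat terms is zero:
ice -4.99→0 °C: 152·2.09·4.99 = 1585.2; latent heat to melt: 152·334 = 50768; warm the meltwater: 635.36 T; milk cools: 541·3.93·(T − 41.3) = 2126.1(T − 41.3)
2761.5 T = 87809 − 52353 = 35456
T ≈ 12.84 °C — above 0 °C, consistent with complete melting.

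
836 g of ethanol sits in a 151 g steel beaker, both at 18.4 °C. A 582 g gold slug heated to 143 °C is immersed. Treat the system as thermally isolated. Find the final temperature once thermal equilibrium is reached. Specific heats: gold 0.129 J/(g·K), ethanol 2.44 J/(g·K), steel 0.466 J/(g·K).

Energy conservation, ΣQ = 0:
582*0.129*(T − 143) + 836*2.44*(T − 18.4) + 151*0.466*(T − 18.4) = 0
75.08(T − 143) + 2039.8(T − 18.4) + 70.37(T − 18.4) = 0
2185.3 T = 49564
T = 49564/2185.3 ≈ 22.68 °C

T_f ≈ 22.7 °C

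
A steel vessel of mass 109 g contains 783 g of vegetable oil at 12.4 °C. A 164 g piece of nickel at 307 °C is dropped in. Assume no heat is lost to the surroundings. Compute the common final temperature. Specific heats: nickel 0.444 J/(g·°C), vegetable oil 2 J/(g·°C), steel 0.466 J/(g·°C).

Let T be the final temperature. ΣQ_i = 0:
164×0.444×(T − 307) + 783×2×(T − 12.4) + 109×0.466×(T − 12.4) = 0
72.82(T − 307) + 1566(T − 12.4) + 50.79(T − 12.4) = 0
(72.82 + 1566 + 50.79) T = 72.82×307 + 1566×12.4 + 50.79×12.4
T = 42403/1689.6 ≈ 25.10 °C

T_f ≈ 25.1 °C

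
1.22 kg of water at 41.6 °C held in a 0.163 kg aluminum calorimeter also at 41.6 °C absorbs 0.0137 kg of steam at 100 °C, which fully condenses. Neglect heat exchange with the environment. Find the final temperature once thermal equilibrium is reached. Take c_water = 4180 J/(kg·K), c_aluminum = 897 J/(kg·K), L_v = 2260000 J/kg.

Conservation of energy gives ΣQ = 0:
latent heat released on condensation: 0.0137×2260000 = 30962
  condensate cools 100→T: 0.0137×4180×(T − 100) = 57.27(T − 100)
  original water: 5099.6(T − 41.6)
  cup: 146.21(T − 41.6)
5303.1 T = 30962 + 5726.6 + 218226 = 254914
T ≈ 48.07 °C — below 100 °C, confirming all the steam condensed.

T_f ≈ 48.1 °C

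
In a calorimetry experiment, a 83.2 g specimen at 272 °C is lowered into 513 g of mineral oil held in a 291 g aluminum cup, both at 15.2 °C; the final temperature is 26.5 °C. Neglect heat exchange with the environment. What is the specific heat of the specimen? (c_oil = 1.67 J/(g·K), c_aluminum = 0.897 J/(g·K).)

Net heat exchanged in the isolated system is zero:
83.2·c·(26.5 − 272) + 513·1.67·(26.5 − 15.2) + 291·0.897·(26.5 − 15.2) = 0
-20426 c = -12630
c = -12630/-20426 ≈ 0.6184 J/(g·K)

c ≈ 0.618 J/(g·K)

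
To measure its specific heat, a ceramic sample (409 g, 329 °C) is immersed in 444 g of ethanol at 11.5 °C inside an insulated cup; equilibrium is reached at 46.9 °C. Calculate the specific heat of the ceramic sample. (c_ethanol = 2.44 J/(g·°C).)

c ≈ 0.332 J/(g·°C)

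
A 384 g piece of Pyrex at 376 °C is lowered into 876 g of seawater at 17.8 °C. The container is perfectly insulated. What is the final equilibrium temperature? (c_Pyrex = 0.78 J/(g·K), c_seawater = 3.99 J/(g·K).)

T_f ≈ 46.1 °C

Set heat shed by the hot body equal to heat absorbed by the cold body:
384×0.78×(376 − T) = 876×3.99×(T − 17.8)
299.52(376 − T) = 3495.2(T − 17.8)
3794.8 T = 174835  ⇒  T ≈ 46.07 °C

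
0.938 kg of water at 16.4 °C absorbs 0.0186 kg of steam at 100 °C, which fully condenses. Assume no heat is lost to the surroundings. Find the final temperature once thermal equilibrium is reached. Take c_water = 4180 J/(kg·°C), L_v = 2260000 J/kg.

T_f ≈ 28.5 °C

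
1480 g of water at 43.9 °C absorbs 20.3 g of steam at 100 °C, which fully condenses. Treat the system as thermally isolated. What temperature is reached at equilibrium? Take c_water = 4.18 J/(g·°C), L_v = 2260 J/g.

T_f ≈ 52.0 °C

Taking heat into each body as positive, Σ m c ΔT = 0:
condense steam: −20.3×2260 = −45878
  condensate cools 100→T: 20.3×4.18×(T − 100) = 84.85(T − 100)
  original water: 6186.4(T − 43.9)
6271.3 T = 45878 + 8485.4 + 271583 = 325946
T ≈ 51.97 °C, under the boiling point, so the assumption holds.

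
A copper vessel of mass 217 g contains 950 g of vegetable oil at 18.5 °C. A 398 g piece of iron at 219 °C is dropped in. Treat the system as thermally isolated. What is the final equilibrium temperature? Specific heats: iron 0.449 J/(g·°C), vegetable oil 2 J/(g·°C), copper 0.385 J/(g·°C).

T_f ≈ 35.1 °C

Let T be the final temperature. ΣQ_i = 0:
398*0.449*(T − 219) + 950*2*(T − 18.5) + 217*0.385*(T − 18.5) = 0
178.7(T − 219) + 1900(T − 18.5) + 83.55(T − 18.5) = 0
2162.2 T = 75831
T = 75831 / 2162.2 = 35.1 °C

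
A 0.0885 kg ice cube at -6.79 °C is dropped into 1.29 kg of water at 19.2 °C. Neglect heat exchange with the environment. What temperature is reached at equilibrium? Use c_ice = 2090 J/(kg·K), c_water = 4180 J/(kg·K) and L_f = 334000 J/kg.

Sum of m c ΔT and latent-heat terms is zero:
warm ice to 0 °C: 0.0885·2090·(0 − (-6.79)) = 1255.9; latent heat to melt: 0.0885·334000 = 29559; meltwater 0→T: 0.0885·4180·T = 369.93 T; water: 5392.2(T − 19.2)
5762.1 T = 103530 − 30815 = 72715
T ≈ 12.62 °C (positive, so assuming full melt was valid).

T_f ≈ 12.6 °C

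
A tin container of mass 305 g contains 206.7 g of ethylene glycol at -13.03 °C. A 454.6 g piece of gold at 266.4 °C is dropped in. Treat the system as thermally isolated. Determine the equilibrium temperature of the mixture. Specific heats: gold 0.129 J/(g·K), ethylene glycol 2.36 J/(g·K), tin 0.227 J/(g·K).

Conservation of energy gives ΣQ = 0:
454.6·0.129·(T − 266.4) + 206.7·2.36·(T − (-13.03)) + 305·0.227·(T − (-13.03)) = 0
58.64(T − 266.4) + 487.81(T − (-13.03)) + 69.23(T − (-13.03)) = 0
615.69 T = 8364.3
T = 8364.3/615.69 ≈ 13.59 °C

T_f ≈ 13.6 °C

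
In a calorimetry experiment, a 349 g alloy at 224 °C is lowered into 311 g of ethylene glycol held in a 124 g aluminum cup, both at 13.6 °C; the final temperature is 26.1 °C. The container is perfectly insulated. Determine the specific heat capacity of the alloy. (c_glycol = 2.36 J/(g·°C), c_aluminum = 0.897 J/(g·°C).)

Let T be the final temperature. ΣQ_i = 0:
349·c·(26.1 − 224) + 311·2.36·(26.1 − 13.6) + 124·0.897·(26.1 − 13.6) = 0
-69067 c = -10565
c = -10565/-69067 ≈ 0.153 J/(g·°C)

c ≈ 0.153 J/(g·°C)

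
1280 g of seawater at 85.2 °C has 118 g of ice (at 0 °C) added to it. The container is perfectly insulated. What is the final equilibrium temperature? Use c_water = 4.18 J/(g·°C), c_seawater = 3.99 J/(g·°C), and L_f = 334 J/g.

T_f ≈ 70.7 °C

Energy conservation, ΣQ = 0:
fusion: m_ice L_f = 118×334 = 39412; meltwater 0→T: 118×4.18×T = 493.24 T; seawater cools: 1280×3.99×(T − 85.2) = 5107.2(T − 85.2)
5600.4 T = 435133 − 39412 = 395721
T ≈ 70.66 °C. Since T > 0 °C, the all-ice-melts assumption holds.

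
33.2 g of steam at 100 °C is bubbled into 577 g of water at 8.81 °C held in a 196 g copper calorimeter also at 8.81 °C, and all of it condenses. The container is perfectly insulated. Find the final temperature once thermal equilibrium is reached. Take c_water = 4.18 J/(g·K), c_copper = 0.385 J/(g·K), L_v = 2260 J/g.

T_f ≈ 42.2 °C

Heat gained plus heat lost sum to zero:
latent heat released on condensation: 33.2·2260 = 75032; condensate cools 100→T: 33.2·4.18·(T − 100) = 138.78(T − 100); original water: 2411.9(T − 8.81); copper cup: 196·0.385·(T − 8.81) = 75.46(T − 8.81)
2626.1 T = 75032 + 13878 + 21913 = 110823
T ≈ 42.20 °C, under the boiling point, so the assumption holds.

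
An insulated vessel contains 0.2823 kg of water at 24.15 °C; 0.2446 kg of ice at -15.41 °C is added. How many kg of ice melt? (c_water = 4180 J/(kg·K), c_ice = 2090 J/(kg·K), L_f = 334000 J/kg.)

m_melted ≈ 0.0617 kg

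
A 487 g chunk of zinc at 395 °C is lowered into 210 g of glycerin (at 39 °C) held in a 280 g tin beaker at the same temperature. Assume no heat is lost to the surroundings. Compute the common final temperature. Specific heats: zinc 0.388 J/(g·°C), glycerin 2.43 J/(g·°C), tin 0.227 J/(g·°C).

Energy conservation, ΣQ = 0:
487×0.388×(T − 395) + 210×2.43×(T − 39) + 280×0.227×(T − 39) = 0
188.96(T − 395) + 510.3(T − 39) + 63.56(T − 39) = 0
(188.96 + 510.3 + 63.56) T = 188.96×395 + 510.3×39 + 63.56×39
T = 97018 / 762.82 = 127 °C

T_f ≈ 127.2 °C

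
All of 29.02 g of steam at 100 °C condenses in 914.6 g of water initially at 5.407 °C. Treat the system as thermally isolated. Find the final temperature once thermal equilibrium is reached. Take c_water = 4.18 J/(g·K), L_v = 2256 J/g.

T_f ≈ 24.9 °C

Conservation of energy gives ΣQ = 0:
steam→water at 100 °C releases m L_v = 29.02×2256 = 65469
  condensate cools 100→T: 29.02×4.18×(T − 100) = 121.3(T − 100)
  original water: 3823(T − 5.407)
3944.3 T = 65469 + 12130 + 20671 = 98271
T ≈ 24.91 °C, under the boiling point, so the assumption holds.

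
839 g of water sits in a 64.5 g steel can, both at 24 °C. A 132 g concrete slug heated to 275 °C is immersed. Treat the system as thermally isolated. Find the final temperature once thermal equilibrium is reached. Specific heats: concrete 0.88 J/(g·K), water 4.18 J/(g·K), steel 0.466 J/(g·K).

T_f ≈ 32.0 °C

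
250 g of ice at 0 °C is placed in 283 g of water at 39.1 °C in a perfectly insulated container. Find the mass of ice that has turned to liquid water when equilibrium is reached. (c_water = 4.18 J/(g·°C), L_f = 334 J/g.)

m_melted ≈ 138 g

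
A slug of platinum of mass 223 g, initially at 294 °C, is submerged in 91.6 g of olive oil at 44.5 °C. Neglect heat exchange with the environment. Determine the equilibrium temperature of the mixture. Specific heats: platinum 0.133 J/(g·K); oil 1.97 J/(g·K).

Heat gained plus heat lost sum to zero:
223*0.133*(T − 294) + 91.6*1.97*(T − 44.5) = 0
29.66(T − 294) + 180.45(T − 44.5) = 0
(29.66 + 180.45) T = 29.66*294 + 180.45*44.5
T = 16750/210.11 ≈ 79.72 °C

T_f ≈ 79.7 °C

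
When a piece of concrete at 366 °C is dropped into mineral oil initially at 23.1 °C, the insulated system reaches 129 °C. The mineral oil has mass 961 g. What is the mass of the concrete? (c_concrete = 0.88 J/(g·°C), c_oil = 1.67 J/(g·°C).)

m ≈ 815 g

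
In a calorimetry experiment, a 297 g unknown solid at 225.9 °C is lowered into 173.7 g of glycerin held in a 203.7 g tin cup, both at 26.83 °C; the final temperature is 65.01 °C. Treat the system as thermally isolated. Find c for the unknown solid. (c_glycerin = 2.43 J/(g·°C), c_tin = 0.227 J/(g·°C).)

Let T be the final temperature. ΣQ_i = 0:
297·c·(65.01 − 225.9) + 173.7·2.43·(65.01 − 26.83) + 203.7·0.227·(65.01 − 26.83) = 0
-47784 c = -17881
c = -17881/-47784 ≈ 0.3742 J/(g·°C)

c ≈ 0.374 J/(g·°C)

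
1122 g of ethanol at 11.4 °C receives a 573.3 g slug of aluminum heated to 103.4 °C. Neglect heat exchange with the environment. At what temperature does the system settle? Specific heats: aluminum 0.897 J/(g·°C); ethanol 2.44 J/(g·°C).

Set heat shed by the hot body equal to heat absorbed by the cold body:
573.3·0.897·(103.4 − T) = 1122·2.44·(T − 11.4)
514.25(103.4 − T) = 2737.7(T − 11.4)
3251.9 T = 84383  ⇒  T ≈ 25.95 °C

T_f ≈ 25.9 °C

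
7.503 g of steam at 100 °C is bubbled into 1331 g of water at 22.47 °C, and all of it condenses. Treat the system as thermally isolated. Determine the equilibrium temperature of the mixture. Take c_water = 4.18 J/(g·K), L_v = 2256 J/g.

T_f ≈ 25.9 °C

Setting the total heat transfer to zero:
latent heat released on condensation: 7.503×2256 = 16927; condensate cools 100→T: 7.503×4.18×(T − 100) = 31.36(T − 100); original water: 5563.6(T − 22.47)
5594.9 T = 16927 + 3136.3 + 125014 = 145077
T ≈ 25.93 °C (< 100 °C, so full condensation is consistent).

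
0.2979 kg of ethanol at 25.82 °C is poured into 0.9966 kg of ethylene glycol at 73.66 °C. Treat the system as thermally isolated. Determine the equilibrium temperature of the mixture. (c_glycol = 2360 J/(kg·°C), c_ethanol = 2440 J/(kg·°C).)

T_f ≈ 62.4 °C

With ΣQ=0 the equilibrium temperature is the m·c-weighted mean:
T_f = (2352×73.66 + 726.88×25.82) / (2352 + 726.88)
    = 192014 / 3078.9 ≈ 62.37 °C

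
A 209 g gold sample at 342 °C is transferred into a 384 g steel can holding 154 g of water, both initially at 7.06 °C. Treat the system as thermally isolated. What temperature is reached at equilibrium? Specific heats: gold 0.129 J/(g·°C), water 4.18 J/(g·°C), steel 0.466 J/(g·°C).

T_f is the heat-capacity-weighted average of the initial temperatures:
T_f = (26.96*342 + 643.72*7.06 + 178.94*7.06) / (26.96 + 643.72 + 178.94)
    = 15029 / 849.62 ≈ 17.69 °C

T_f ≈ 17.7 °C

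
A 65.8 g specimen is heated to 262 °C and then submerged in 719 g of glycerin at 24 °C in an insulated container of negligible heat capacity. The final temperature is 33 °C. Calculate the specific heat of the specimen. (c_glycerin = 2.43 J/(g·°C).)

c ≈ 1.04 J/(g·°C)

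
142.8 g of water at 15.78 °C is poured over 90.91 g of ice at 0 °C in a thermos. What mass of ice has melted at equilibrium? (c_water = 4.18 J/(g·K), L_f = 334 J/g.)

Cooling the water to 0 °C releases 142.8·4.18·15.78 = 9419.1 J.
Fully melting the ice requires m_ice L_f = 90.91·334 = 30364 J.
That's not enough to melt it all — equilibrium is at 0 °C with ice remaining.
Mass melted = 9419.1/334 ≈ 28.2 g.

m_melted ≈ 28.2 g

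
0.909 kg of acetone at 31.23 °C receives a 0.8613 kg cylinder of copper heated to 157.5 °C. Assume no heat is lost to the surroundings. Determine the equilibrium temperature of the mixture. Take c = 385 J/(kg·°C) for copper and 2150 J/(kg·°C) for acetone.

T_f ≈ 49.5 °C

With ΣQ=0 the equilibrium temperature is the m·c-weighted mean:
T_f = (331.6·157.5 + 1954.4·31.23) / (331.6 + 1954.4)
    = 113261 / 2286 ≈ 49.55 °C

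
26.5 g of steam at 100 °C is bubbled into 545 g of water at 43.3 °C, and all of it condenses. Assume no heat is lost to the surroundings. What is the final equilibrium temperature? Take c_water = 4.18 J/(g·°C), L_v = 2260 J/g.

T_f ≈ 71.0 °C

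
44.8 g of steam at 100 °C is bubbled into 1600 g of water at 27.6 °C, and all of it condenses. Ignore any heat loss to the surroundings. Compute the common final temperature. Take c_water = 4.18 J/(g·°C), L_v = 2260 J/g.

T_f ≈ 44.3 °C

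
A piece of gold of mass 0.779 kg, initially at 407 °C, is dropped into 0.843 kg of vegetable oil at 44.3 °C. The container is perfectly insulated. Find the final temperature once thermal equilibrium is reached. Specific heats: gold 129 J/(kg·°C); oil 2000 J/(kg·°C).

T_f ≈ 64.7 °C

Setting the total heat transfer to zero:
0.779·129·(T − 407) + 0.843·2000·(T − 44.3) = 0
1786.5 T = 115590
T ≈ 64.70 °C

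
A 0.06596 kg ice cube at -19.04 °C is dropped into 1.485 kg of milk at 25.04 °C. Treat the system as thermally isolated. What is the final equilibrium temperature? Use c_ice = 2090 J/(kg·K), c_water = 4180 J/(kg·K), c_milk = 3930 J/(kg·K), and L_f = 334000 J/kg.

T_f ≈ 19.9 °C

Sum of m c ΔT and latent-heat terms is zero:
ice -19.04→0 °C: 0.06596·2090·19.04 = 2624.8; melt ice: 0.06596·334000 = 22031; warm the meltwater: 275.71 T; milk cools: 1.485·3930·(T − 25.04) = 5836.1(T − 25.04)
6111.8 T = 146135 − 24655 = 121479
T ≈ 19.88 °C (positive, so assuming full melt was valid).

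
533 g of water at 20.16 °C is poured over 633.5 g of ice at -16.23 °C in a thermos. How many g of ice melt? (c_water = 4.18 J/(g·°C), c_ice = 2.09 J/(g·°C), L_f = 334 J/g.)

m_melted ≈ 70.1 g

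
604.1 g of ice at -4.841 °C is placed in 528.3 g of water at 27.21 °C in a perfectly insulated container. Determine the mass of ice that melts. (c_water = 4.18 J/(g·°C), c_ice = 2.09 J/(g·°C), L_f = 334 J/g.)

m_melted ≈ 162 g

Water can give up m c ΔT = 528.3·4.18·27.21 = 60088 J before reaching 0 °C.
Of that, 604.1·2.09·4.841 = 6112.1 J goes to bring the ice to 0 °C, leaving 53976 J.
To melt every bit of ice: 604.1·334 = 201769 J.
Since 53976 < 201769 J, not all the ice melts; equilibrium is at 0 °C.
m_melted·334 = 53976  ⇒  m_melted ≈ 161.6 g.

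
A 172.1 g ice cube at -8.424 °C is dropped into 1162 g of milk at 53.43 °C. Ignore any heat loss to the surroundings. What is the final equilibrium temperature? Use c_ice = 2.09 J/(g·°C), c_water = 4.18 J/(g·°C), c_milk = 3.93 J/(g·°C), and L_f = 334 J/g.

T_f ≈ 34.7 °C

Energy balance with sensible and latent terms:
warm ice to 0 °C: 172.1·2.09·(0 − (-8.424)) = 3030
  melt ice: 172.1·334 = 57481
  warm the meltwater: 719.38 T
  milk: 4566.7(T − 53.43)
5286 T = 243997 − 60511 = 183485
T ≈ 34.71 °C. Since T > 0 °C, the all-ice-melts assumption holds.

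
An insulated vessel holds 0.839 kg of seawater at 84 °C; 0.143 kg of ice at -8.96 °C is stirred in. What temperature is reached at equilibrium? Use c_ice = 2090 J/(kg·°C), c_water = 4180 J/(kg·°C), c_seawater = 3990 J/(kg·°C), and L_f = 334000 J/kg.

Conservation of energy gives ΣQ = 0:
ice -8.96→0 °C: 0.143·2090·8.96 = 2677.9
  fusion: m_ice L_f = 0.143·334000 = 47762
  warm the meltwater: 597.74 T
  seawater cools: 0.839·3990·(T − 84) = 3347.6(T − 84)
3945.3 T = 281199 − 50440 = 230759
T ≈ 58.49 °C (positive, so assuming full melt was valid).

T_f ≈ 58.5 °C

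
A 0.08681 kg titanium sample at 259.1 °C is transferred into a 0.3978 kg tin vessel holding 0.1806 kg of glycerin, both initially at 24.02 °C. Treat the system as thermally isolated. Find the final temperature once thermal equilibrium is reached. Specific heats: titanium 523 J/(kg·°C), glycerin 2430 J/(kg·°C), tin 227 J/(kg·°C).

T_f ≈ 42.6 °C

Taking heat into each body as positive, Σ m c ΔT = 0:
0.08681·523·(T − 259.1) + 0.1806·2430·(T − 24.02) + 0.3978·227·(T − 24.02) = 0
(45.4 + 438.86 + 90.3) T = 45.4·259.1 + 438.86·24.02 + 90.3·24.02
T ≈ 42.60 °C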